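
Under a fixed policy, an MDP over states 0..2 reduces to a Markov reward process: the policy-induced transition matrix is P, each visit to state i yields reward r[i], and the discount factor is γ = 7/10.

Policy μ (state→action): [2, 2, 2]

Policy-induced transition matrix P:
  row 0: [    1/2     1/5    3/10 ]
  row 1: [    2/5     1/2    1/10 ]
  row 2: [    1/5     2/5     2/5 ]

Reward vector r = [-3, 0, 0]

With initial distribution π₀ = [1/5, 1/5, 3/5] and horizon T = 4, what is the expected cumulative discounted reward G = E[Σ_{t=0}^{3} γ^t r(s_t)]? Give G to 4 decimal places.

G = -2.1646

t=0: π = [0.2000, 0.2000, 0.6000], E[r] = -0.6000, γ^t·E[r] = -0.600000, running G = -0.600000
t=1: π = [0.3000, 0.3800, 0.3200], E[r] = -0.9000, γ^t·E[r] = -0.630000, running G = -1.230000
t=2: π = [0.3660, 0.3780, 0.2560], E[r] = -1.0980, γ^t·E[r] = -0.538020, running G = -1.768020
t=3: π = [0.3854, 0.3646, 0.2500], E[r] = -1.1562, γ^t·E[r] = -0.396577, running G = -2.164597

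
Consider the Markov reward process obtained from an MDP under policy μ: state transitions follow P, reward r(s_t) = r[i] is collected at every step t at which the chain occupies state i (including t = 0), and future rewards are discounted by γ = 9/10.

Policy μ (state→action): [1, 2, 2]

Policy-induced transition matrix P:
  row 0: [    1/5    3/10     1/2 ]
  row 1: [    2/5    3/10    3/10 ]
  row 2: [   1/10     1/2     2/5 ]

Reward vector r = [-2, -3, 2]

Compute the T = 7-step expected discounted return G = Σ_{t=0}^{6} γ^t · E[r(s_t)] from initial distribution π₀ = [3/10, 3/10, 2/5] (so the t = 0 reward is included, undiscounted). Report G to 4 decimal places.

t=0: π = [0.3000, 0.3000, 0.4000], E[r] = -0.7000, γ^t·E[r] = -0.700000, running G = -0.700000
t=1: π = [0.2200, 0.3800, 0.4000], E[r] = -0.7800, γ^t·E[r] = -0.702000, running G = -1.402000
t=2: π = [0.2360, 0.3800, 0.3840], E[r] = -0.8440, γ^t·E[r] = -0.683640, running G = -2.085640
t=3: π = [0.2376, 0.3768, 0.3856], E[r] = -0.8344, γ^t·E[r] = -0.608278, running G = -2.693918
t=4: π = [0.2368, 0.3771, 0.3861], E[r] = -0.8328, γ^t·E[r] = -0.546400, running G = -3.240318
t=5: π = [0.2368, 0.3772, 0.3860], E[r] = -0.8333, γ^t·E[r] = -0.492081, running G = -3.732399
t=6: π = [0.2368, 0.3772, 0.3860], E[r] = -0.8334, γ^t·E[r] = -0.442878, running G = -4.175277

G = -4.1753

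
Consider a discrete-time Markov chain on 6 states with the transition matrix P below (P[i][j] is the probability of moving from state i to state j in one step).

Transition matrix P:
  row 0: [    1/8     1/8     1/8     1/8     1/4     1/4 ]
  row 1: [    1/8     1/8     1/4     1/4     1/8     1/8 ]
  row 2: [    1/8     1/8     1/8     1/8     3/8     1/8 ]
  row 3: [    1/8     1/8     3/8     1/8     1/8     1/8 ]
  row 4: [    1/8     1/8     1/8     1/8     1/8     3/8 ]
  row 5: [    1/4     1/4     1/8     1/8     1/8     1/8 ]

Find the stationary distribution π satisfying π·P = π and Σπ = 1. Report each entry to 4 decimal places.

π = [0.1488, 0.1488, 0.1795, 0.1436, 0.1885, 0.1907]

Balance equations π_j = Σ_i π_i·P[i][j]:
  π_0 = 1/8·π_0 + 1/8·π_1 + 1/8·π_2 + 1/8·π_3 + 1/8·π_4 + 1/4·π_5
  π_1 = 1/8·π_0 + 1/8·π_1 + 1/8·π_2 + 1/8·π_3 + 1/8·π_4 + 1/4·π_5
  π_2 = 1/8·π_0 + 1/4·π_1 + 1/8·π_2 + 3/8·π_3 + 1/8·π_4 + 1/8·π_5
  π_3 = 1/8·π_0 + 1/4·π_1 + 1/8·π_2 + 1/8·π_3 + 1/8·π_4 + 1/8·π_5
  π_4 = 1/4·π_0 + 1/8·π_1 + 3/8·π_2 + 1/8·π_3 + 1/8·π_4 + 1/8·π_5
  normalize: π_0 + π_1 + π_2 + π_3 + π_4 + π_5 = 1
Solving the linear system gives exactly π = [199/1337, 199/1337, 240/1337, 192/1337, 36/191, 255/1337].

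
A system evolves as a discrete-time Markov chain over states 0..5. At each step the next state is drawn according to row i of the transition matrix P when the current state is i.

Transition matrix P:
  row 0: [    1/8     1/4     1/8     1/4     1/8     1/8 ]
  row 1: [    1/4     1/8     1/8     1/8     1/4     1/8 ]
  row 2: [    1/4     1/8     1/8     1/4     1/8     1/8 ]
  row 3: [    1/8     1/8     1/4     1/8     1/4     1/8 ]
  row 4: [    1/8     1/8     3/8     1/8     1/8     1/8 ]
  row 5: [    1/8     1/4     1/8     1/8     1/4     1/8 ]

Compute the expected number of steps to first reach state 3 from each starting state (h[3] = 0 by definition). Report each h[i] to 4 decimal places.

First-step conditioning: h[3] = 0; for i ≠ 3, h[i] = 1 + Σ_k P[i][k]·h[k].
  h[0] = 1 + 1/8·h[0] + 1/4·h[1] + 1/8·h[2] + 1/8·h[4] + 1/8·h[5]
  h[1] = 1 + 1/4·h[0] + 1/8·h[1] + 1/8·h[2] + 1/4·h[4] + 1/8·h[5]
  h[2] = 1 + 1/4·h[0] + 1/8·h[1] + 1/8·h[2] + 1/8·h[4] + 1/8·h[5]
  h[4] = 1 + 1/8·h[0] + 1/8·h[1] + 3/8·h[2] + 1/8·h[4] + 1/8·h[5]
  h[5] = 1 + 1/8·h[0] + 1/4·h[1] + 1/8·h[2] + 1/4·h[4] + 1/8·h[5]
Solving the 5×5 linear system over states ≠ 3 gives exactly h = [2344/447, 2632/447, 2308/447, 0, 864/149, 2668/447] (h[3] = 0 is the target).

h = [5.2438, 5.8881, 5.1633, 0.0000, 5.7987, 5.9687]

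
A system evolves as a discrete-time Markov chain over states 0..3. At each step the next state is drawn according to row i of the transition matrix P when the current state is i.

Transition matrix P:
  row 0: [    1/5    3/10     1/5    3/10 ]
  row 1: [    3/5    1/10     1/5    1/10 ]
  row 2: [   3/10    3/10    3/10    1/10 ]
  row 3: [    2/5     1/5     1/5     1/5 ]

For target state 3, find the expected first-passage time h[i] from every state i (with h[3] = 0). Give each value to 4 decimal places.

First-step conditioning: h[3] = 0; for i ≠ 3, h[i] = 1 + Σ_k P[i][k]·h[k].
  h[0] = 1 + 1/5·h[0] + 3/10·h[1] + 1/5·h[2]
  h[1] = 1 + 3/5·h[0] + 1/10·h[1] + 1/5·h[2]
  h[2] = 1 + 3/10·h[0] + 3/10·h[1] + 3/10·h[2]
Solving the 3×3 linear system over states ≠ 3 gives exactly h = [180/37, 210/37, 220/37, 0] (h[3] = 0 is the target).

h = [4.8649, 5.6757, 5.9459, 0.0000]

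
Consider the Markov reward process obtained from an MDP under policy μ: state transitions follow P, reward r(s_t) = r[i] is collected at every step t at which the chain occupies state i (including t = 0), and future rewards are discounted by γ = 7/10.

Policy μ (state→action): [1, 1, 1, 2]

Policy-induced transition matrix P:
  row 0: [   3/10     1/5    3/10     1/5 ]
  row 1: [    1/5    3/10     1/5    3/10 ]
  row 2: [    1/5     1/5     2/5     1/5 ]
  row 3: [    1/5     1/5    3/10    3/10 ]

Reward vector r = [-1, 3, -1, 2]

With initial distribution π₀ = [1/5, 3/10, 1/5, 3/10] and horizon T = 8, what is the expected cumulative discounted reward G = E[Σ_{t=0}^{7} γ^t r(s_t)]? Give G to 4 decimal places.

t=0: π = [0.2000, 0.3000, 0.2000, 0.3000], E[r] = 1.1000, γ^t·E[r] = 1.100000, running G = 1.100000
t=1: π = [0.2200, 0.2300, 0.2900, 0.2600], E[r] = 0.7000, γ^t·E[r] = 0.490000, running G = 1.590000
t=2: π = [0.2220, 0.2230, 0.3060, 0.2490], E[r] = 0.6390, γ^t·E[r] = 0.313110, running G = 1.903110
t=3: π = [0.2222, 0.2223, 0.3083, 0.2472], E[r] = 0.6308, γ^t·E[r] = 0.216364, running G = 2.119474
t=4: π = [0.2222, 0.2222, 0.3086, 0.2470], E[r] = 0.6298, γ^t·E[r] = 0.151208, running G = 2.270682
t=5: π = [0.2222, 0.2222, 0.3086, 0.2469], E[r] = 0.6296, γ^t·E[r] = 0.105825, running G = 2.376507
t=6: π = [0.2222, 0.2222, 0.3086, 0.2469], E[r] = 0.6296, γ^t·E[r] = 0.074076, running G = 2.450582
t=7: π = [0.2222, 0.2222, 0.3086, 0.2469], E[r] = 0.6296, γ^t·E[r] = 0.051853, running G = 2.502435

G = 2.5024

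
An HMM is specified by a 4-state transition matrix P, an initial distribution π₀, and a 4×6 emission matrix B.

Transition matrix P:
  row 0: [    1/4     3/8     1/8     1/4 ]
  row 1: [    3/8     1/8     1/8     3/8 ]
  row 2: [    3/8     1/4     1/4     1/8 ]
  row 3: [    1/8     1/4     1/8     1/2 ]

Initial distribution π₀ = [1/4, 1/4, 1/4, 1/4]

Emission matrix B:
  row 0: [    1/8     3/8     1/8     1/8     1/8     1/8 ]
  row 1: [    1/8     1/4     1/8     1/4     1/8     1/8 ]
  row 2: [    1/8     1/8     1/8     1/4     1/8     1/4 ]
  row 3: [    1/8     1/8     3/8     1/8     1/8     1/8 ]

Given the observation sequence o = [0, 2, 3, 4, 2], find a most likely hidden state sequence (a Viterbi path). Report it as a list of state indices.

t=0: δ = [3.125e-02, 3.125e-02, 3.125e-02, 3.125e-02]  (obs o_0=0)
t=1: δ = [1.465e-03, 1.465e-03, 9.766e-04, 5.859e-03]  ψ = [1, 0, 2, 3]  (obs o_1=2)
t=2: δ = [9.155e-05, 3.662e-04, 1.831e-04, 3.662e-04]  ψ = [3, 3, 3, 3]  (obs o_2=3)
t=3: δ = [1.717e-05, 1.144e-05, 5.722e-06, 2.289e-05]  ψ = [1, 3, 1, 3]  (obs o_3=4)
t=4: δ = [5.364e-07, 8.047e-07, 3.576e-07, 4.292e-06]  ψ = [0, 0, 3, 3]  (obs o_4=2)
backtrack: best end state = 3; path = [3, 3, 3, 3, 3]

path = [3, 3, 3, 3, 3]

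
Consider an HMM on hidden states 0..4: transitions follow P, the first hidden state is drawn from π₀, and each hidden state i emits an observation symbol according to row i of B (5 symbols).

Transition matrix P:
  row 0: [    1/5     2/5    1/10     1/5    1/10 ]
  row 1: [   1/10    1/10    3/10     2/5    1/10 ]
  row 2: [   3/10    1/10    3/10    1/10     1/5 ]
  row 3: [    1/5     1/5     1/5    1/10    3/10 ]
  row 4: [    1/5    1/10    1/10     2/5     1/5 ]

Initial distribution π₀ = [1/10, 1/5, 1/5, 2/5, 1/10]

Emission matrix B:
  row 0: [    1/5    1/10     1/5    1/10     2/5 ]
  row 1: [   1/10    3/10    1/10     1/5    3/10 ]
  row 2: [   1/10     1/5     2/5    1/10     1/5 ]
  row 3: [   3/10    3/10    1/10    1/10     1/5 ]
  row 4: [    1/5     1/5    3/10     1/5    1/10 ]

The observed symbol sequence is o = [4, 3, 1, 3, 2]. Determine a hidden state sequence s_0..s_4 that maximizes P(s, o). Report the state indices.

t=0: δ = [4.000e-02, 6.000e-02, 4.000e-02, 8.000e-02, 1.000e-02]  (obs o_0=4)
t=1: δ = [1.600e-03, 3.200e-03, 1.800e-03, 2.400e-03, 4.800e-03]  ψ = [3, 0, 1, 1, 3]  (obs o_1=3)
t=2: δ = [9.600e-05, 1.920e-04, 1.920e-04, 5.760e-04, 1.920e-04]  ψ = [4, 0, 1, 4, 4]  (obs o_2=1)
t=3: δ = [1.152e-05, 2.304e-05, 1.152e-05, 7.680e-06, 3.456e-05]  ψ = [3, 3, 3, 1, 3]  (obs o_3=3)
t=4: δ = [1.382e-06, 4.608e-07, 2.765e-06, 1.382e-06, 2.074e-06]  ψ = [4, 0, 1, 4, 4]  (obs o_4=2)
backtrack: best end state = 2; path = [3, 4, 3, 1, 2]

path = [3, 4, 3, 1, 2]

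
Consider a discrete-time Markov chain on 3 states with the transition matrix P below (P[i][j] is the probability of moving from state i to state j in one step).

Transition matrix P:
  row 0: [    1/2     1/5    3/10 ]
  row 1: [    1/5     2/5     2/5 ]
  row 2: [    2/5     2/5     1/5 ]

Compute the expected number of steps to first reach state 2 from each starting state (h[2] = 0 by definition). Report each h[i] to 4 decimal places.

First-step conditioning: h[2] = 0; for i ≠ 2, h[i] = 1 + Σ_k P[i][k]·h[k].
  h[0] = 1 + 1/2·h[0] + 1/5·h[1]
  h[1] = 1 + 1/5·h[0] + 2/5·h[1]
Solving the 2×2 linear system over states ≠ 2 gives exactly h = [40/13, 35/13, 0] (h[2] = 0 is the target).

h = [3.0769, 2.6923, 0.0000]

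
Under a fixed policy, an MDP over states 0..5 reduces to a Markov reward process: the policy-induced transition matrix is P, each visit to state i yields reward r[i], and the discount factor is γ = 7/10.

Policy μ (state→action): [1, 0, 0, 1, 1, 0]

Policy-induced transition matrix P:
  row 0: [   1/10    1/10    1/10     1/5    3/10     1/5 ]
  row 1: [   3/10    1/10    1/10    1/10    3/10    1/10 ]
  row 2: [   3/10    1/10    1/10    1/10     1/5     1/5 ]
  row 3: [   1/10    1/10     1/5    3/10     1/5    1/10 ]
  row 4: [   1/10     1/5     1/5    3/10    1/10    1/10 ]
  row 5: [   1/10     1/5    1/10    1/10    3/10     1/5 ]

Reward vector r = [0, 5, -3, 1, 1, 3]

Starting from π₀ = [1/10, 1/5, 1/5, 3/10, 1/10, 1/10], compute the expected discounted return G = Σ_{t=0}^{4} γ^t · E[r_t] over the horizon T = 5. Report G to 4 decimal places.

t=0: π = [0.1000, 0.2000, 0.2000, 0.3000, 0.1000, 0.1000], E[r] = 1.1000, γ^t·E[r] = 1.100000, running G = 1.100000
t=1: π = [0.1800, 0.1200, 0.1400, 0.1900, 0.2300, 0.1400], E[r] = 1.0200, γ^t·E[r] = 0.714000, running G = 1.814000
t=2: π = [0.1520, 0.1370, 0.1420, 0.2020, 0.2210, 0.1460], E[r] = 1.1200, γ^t·E[r] = 0.548800, running G = 2.362800
t=3: π = [0.1558, 0.1367, 0.1423, 0.1998, 0.2214, 0.1440], E[r] = 1.1098, γ^t·E[r] = 0.380661, running G = 2.743461
t=4: π = [0.1558, 0.1365, 0.1421, 0.1998, 0.2215, 0.1442], E[r] = 1.1103, γ^t·E[r] = 0.266583, running G = 3.010044

G = 3.0100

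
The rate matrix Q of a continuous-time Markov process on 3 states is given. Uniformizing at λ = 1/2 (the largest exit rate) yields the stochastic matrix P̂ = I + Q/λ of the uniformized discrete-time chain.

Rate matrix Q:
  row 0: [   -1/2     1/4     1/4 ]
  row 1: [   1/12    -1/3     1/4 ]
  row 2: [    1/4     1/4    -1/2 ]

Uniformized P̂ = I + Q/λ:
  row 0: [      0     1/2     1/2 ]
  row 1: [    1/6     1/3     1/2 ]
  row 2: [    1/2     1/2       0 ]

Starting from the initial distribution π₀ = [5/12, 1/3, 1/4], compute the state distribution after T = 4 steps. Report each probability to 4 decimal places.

t=0: π = [0.4167, 0.3333, 0.2500]
t=1: π = [0.1806, 0.4444, 0.3750]
t=2: π = [0.2616, 0.4259, 0.3125]
t=3: π = [0.2272, 0.4290, 0.3438]
t=4: π = [0.2434, 0.4285, 0.3281]

π = [0.2434, 0.4285, 0.3281]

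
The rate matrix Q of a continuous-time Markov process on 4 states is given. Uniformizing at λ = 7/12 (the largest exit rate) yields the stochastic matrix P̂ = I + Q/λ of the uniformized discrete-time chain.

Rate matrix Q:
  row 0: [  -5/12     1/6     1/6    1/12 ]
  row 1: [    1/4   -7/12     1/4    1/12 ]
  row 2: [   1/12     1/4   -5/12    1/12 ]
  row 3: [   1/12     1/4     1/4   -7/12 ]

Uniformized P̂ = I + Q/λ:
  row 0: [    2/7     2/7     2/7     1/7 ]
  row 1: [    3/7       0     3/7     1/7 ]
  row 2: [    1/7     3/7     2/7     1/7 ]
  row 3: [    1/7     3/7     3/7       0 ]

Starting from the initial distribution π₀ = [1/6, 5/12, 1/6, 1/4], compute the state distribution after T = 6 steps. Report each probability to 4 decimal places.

t=0: π = [0.1667, 0.4167, 0.1667, 0.2500]
t=1: π = [0.2857, 0.2262, 0.3810, 0.1071]
t=2: π = [0.2483, 0.2908, 0.3333, 0.1276]
t=3: π = [0.2614, 0.2685, 0.3455, 0.1246]
t=4: π = [0.2569, 0.2762, 0.3419, 0.1251]
t=5: π = [0.2585, 0.2735, 0.3430, 0.1250]
t=6: π = [0.2579, 0.2744, 0.3426, 0.1250]

π = [0.2579, 0.2744, 0.3426, 0.1250]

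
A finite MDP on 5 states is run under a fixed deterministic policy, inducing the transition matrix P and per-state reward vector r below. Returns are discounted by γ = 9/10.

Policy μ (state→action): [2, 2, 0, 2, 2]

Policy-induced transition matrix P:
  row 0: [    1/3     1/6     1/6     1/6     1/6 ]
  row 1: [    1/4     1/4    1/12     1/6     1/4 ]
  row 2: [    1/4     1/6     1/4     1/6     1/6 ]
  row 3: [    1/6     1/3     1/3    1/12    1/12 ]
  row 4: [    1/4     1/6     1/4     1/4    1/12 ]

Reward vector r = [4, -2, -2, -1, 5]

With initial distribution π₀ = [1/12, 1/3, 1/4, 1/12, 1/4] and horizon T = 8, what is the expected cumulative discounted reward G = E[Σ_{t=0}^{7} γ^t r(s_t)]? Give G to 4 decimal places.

t=0: π = [0.0833, 0.3333, 0.2500, 0.0833, 0.2500], E[r] = 0.3333, γ^t·E[r] = 0.333333, running G = 0.333333
t=1: π = [0.2500, 0.2083, 0.1944, 0.1806, 0.1667], E[r] = 0.8472, γ^t·E[r] = 0.762500, running G = 1.095833
t=2: π = [0.2558, 0.2141, 0.2095, 0.1655, 0.1551], E[r] = 0.7859, γ^t·E[r] = 0.636563, running G = 1.732396
t=3: π = [0.2575, 0.2121, 0.2068, 0.1658, 0.1578], E[r] = 0.8155, γ^t·E[r] = 0.594492, running G = 2.326888
t=4: π = [0.2576, 0.2120, 0.2070, 0.1660, 0.1574], E[r] = 0.8135, γ^t·E[r] = 0.533730, running G = 2.860618
t=5: π = [0.2576, 0.2120, 0.2070, 0.1659, 0.1574], E[r] = 0.8135, γ^t·E[r] = 0.480336, running G = 3.340954
t=6: π = [0.2576, 0.2120, 0.2070, 0.1660, 0.1574], E[r] = 0.8135, γ^t·E[r] = 0.432338, running G = 3.773292
t=7: π = [0.2576, 0.2120, 0.2070, 0.1660, 0.1574], E[r] = 0.8135, γ^t·E[r] = 0.389099, running G = 4.162390

G = 4.1624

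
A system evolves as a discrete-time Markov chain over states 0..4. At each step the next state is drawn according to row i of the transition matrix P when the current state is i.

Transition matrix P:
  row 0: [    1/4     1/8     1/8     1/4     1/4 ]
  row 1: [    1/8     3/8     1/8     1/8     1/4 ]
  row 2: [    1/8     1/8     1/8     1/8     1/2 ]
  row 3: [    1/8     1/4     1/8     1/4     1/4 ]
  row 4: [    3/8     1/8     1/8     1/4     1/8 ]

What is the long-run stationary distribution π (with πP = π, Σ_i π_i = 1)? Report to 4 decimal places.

π = [0.2143, 0.2015, 0.1250, 0.2092, 0.2500]

Balance equations π_j = Σ_i π_i·P[i][j]:
  π_0 = 1/4·π_0 + 1/8·π_1 + 1/8·π_2 + 1/8·π_3 + 3/8·π_4
  π_1 = 1/8·π_0 + 3/8·π_1 + 1/8·π_2 + 1/4·π_3 + 1/8·π_4
  π_2 = 1/8·π_0 + 1/8·π_1 + 1/8·π_2 + 1/8·π_3 + 1/8·π_4
  π_3 = 1/4·π_0 + 1/8·π_1 + 1/8·π_2 + 1/4·π_3 + 1/4·π_4
  normalize: π_0 + π_1 + π_2 + π_3 + π_4 = 1
Solving the linear system gives exactly π = [3/14, 79/392, 1/8, 41/196, 1/4].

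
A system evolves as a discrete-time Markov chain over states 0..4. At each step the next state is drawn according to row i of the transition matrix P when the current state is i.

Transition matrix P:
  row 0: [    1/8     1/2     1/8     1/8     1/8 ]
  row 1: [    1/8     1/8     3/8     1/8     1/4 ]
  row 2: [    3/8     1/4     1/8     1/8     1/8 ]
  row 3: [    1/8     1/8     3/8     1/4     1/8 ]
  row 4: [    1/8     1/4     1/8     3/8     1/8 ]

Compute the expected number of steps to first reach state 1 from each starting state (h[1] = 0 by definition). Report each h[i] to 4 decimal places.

First-step conditioning: h[1] = 0; for i ≠ 1, h[i] = 1 + Σ_k P[i][k]·h[k].
  h[0] = 1 + 1/8·h[0] + 1/8·h[2] + 1/8·h[3] + 1/8·h[4]
  h[2] = 1 + 3/8·h[0] + 1/8·h[2] + 1/8·h[3] + 1/8·h[4]
  h[3] = 1 + 1/8·h[0] + 3/8·h[2] + 1/4·h[3] + 1/8·h[4]
  h[4] = 1 + 1/8·h[0] + 1/8·h[2] + 3/8·h[3] + 1/8·h[4]
Solving the 4×4 linear system over states ≠ 1 gives exactly h = [64/23, 0, 80/23, 96/23, 88/23] (h[1] = 0 is the target).

h = [2.7826, 0.0000, 3.4783, 4.1739, 3.8261]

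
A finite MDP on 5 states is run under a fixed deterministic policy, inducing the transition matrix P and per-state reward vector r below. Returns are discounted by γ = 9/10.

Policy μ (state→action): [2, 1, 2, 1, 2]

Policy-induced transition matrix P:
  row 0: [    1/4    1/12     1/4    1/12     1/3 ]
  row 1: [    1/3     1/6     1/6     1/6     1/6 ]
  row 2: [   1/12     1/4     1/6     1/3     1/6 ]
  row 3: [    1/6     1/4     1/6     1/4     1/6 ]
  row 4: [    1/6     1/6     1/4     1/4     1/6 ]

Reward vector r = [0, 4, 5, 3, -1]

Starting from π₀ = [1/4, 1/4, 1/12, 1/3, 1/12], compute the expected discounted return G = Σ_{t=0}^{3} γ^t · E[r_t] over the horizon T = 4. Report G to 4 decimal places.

G = 7.5577

t=0: π = [0.2500, 0.2500, 0.0833, 0.3333, 0.0833], E[r] = 2.3333, γ^t·E[r] = 2.333333, running G = 2.333333
t=1: π = [0.2222, 0.1806, 0.1944, 0.1944, 0.2083], E[r] = 2.0694, γ^t·E[r] = 1.862500, running G = 4.195833
t=2: π = [0.1991, 0.1806, 0.2025, 0.2141, 0.2037], E[r] = 2.1736, γ^t·E[r] = 1.760625, running G = 5.956458
t=3: π = [0.1965, 0.1848, 0.2002, 0.2187, 0.1998], E[r] = 2.1965, γ^t·E[r] = 1.601227, running G = 7.557685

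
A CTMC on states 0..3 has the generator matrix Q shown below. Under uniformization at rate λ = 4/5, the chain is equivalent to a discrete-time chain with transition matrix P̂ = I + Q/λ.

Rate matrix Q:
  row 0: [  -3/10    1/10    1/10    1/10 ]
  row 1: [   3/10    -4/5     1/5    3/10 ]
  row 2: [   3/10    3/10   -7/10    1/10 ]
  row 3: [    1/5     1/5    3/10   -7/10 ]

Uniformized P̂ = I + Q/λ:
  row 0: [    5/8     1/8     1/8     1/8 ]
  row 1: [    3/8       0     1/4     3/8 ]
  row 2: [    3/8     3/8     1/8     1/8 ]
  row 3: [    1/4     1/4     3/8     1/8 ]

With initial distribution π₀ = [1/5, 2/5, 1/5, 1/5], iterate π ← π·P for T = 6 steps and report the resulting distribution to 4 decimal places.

π = [0.4719, 0.1717, 0.1885, 0.1680]

t=0: π = [0.2000, 0.4000, 0.2000, 0.2000]
t=1: π = [0.4000, 0.1500, 0.2250, 0.2250]
t=2: π = [0.4469, 0.1906, 0.2000, 0.1625]
t=3: π = [0.4664, 0.1715, 0.1895, 0.1727]
t=4: π = [0.4700, 0.1725, 0.1896, 0.1679]
t=5: π = [0.4715, 0.1718, 0.1885, 0.1681]
t=6: π = [0.4719, 0.1717, 0.1885, 0.1680]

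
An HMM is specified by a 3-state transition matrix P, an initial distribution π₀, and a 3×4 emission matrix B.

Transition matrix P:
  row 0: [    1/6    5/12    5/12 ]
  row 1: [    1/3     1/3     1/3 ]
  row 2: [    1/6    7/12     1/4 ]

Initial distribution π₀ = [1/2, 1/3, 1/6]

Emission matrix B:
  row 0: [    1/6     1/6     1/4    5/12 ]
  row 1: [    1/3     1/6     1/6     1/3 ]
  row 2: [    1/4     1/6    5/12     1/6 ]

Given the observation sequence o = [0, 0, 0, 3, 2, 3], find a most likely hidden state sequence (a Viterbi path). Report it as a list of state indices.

t=0: δ = [8.333e-02, 1.111e-01, 4.167e-02]  (obs o_0=0)
t=1: δ = [6.173e-03, 1.235e-02, 9.259e-03]  ψ = [1, 1, 1]  (obs o_1=0)
t=2: δ = [6.859e-04, 1.800e-03, 1.029e-03]  ψ = [1, 2, 1]  (obs o_2=0)
t=3: δ = [2.501e-04, 2.000e-04, 1.000e-04]  ψ = [1, 1, 1]  (obs o_3=3)
t=4: δ = [1.667e-05, 1.737e-05, 4.341e-05]  ψ = [1, 0, 0]  (obs o_4=2)
t=5: δ = [3.015e-06, 8.441e-06, 1.809e-06]  ψ = [2, 2, 2]  (obs o_5=3)
backtrack: best end state = 1; path = [1, 2, 1, 0, 2, 1]

path = [1, 2, 1, 0, 2, 1]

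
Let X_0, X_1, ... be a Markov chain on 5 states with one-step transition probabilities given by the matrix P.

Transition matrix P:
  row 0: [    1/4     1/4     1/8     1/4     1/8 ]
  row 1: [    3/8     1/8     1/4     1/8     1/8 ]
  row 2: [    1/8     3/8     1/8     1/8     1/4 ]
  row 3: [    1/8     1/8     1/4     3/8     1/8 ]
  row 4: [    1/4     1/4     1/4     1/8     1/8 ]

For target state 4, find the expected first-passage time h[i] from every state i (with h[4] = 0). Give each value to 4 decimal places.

First-step conditioning: h[4] = 0; for i ≠ 4, h[i] = 1 + Σ_k P[i][k]·h[k].
  h[0] = 1 + 1/4·h[0] + 1/4·h[1] + 1/8·h[2] + 1/4·h[3]
  h[1] = 1 + 3/8·h[0] + 1/8·h[1] + 1/4·h[2] + 1/8·h[3]
  h[2] = 1 + 1/8·h[0] + 3/8·h[1] + 1/8·h[2] + 1/8·h[3]
  h[3] = 1 + 1/8·h[0] + 1/8·h[1] + 1/4·h[2] + 3/8·h[3]
Solving the 4×4 linear system over states ≠ 4 gives exactly h = [332/49, 328/49, 872/147, 20/3, 0] (h[4] = 0 is the target).

h = [6.7755, 6.6939, 5.9320, 6.6667, 0.0000]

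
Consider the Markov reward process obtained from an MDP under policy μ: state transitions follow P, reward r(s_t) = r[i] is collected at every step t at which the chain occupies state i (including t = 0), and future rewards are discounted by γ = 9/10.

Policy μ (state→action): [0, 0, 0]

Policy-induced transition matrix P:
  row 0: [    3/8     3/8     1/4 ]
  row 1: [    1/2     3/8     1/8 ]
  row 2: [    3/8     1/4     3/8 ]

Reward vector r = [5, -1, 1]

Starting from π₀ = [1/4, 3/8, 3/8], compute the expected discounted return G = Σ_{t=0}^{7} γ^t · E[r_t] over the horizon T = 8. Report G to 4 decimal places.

G = 10.5956

t=0: π = [0.2500, 0.3750, 0.3750], E[r] = 1.2500, γ^t·E[r] = 1.250000, running G = 1.250000
t=1: π = [0.4219, 0.3281, 0.2500], E[r] = 2.0313, γ^t·E[r] = 1.828125, running G = 3.078125
t=2: π = [0.4160, 0.3438, 0.2402], E[r] = 1.9766, γ^t·E[r] = 1.601016, running G = 4.679141
t=3: π = [0.4180, 0.3450, 0.2371], E[r] = 1.9819, γ^t·E[r] = 1.444830, running G = 6.123970
t=4: π = [0.4181, 0.3454, 0.2365], E[r] = 1.9818, γ^t·E[r] = 1.300226, running G = 7.424197
t=5: π = [0.4182, 0.3454, 0.2364], E[r] = 1.9818, γ^t·E[r] = 1.170240, running G = 8.594437
t=6: π = [0.4182, 0.3455, 0.2364], E[r] = 1.9818, γ^t·E[r] = 1.053218, running G = 9.647655
t=7: π = [0.4182, 0.3455, 0.2364], E[r] = 1.9818, γ^t·E[r] = 0.947897, running G = 10.595552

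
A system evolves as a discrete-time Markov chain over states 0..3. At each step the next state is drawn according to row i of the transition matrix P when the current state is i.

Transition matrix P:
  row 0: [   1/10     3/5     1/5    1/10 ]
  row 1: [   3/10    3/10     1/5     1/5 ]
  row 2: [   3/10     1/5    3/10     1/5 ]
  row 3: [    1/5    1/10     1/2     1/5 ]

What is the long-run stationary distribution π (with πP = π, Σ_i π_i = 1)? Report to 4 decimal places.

π = [0.2353, 0.3072, 0.2810, 0.1765]

Balance equations π_j = Σ_i π_i·P[i][j]:
  π_0 = 1/10·π_0 + 3/10·π_1 + 3/10·π_2 + 1/5·π_3
  π_1 = 3/5·π_0 + 3/10·π_1 + 1/5·π_2 + 1/10·π_3
  π_2 = 1/5·π_0 + 1/5·π_1 + 3/10·π_2 + 1/2·π_3
  normalize: π_0 + π_1 + π_2 + π_3 = 1
Solving the linear system gives exactly π = [4/17, 47/153, 43/153, 3/17].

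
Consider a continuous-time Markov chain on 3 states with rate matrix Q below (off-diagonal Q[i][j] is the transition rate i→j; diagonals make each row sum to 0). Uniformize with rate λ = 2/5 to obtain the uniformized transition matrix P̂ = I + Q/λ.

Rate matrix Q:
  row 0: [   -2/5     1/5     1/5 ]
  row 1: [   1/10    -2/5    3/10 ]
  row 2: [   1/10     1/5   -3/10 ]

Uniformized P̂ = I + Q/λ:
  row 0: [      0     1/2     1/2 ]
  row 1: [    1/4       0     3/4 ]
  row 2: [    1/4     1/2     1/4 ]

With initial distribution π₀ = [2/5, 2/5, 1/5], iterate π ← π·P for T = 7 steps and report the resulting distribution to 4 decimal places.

π = [0.2000, 0.3328, 0.4672]

t=0: π = [0.4000, 0.4000, 0.2000]
t=1: π = [0.1500, 0.3000, 0.5500]
t=2: π = [0.2125, 0.3500, 0.4375]
t=3: π = [0.1969, 0.3250, 0.4781]
t=4: π = [0.2008, 0.3375, 0.4617]
t=5: π = [0.1998, 0.3313, 0.4689]
t=6: π = [0.2000, 0.3344, 0.4656]
t=7: π = [0.2000, 0.3328, 0.4672]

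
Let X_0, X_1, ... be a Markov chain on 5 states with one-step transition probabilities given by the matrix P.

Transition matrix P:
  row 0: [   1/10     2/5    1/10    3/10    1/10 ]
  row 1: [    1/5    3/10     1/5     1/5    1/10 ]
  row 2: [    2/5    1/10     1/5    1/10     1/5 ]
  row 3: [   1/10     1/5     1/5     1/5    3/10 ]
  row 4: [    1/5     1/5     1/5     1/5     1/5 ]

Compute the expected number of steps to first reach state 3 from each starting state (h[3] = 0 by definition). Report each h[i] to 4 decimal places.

h = [4.4298, 4.9123, 5.3070, 0.0000, 4.9123]

First-step conditioning: h[3] = 0; for i ≠ 3, h[i] = 1 + Σ_k P[i][k]·h[k].
  h[0] = 1 + 1/10·h[0] + 2/5·h[1] + 1/10·h[2] + 1/10·h[4]
  h[1] = 1 + 1/5·h[0] + 3/10·h[1] + 1/5·h[2] + 1/10·h[4]
  h[2] = 1 + 2/5·h[0] + 1/10·h[1] + 1/5·h[2] + 1/5·h[4]
  h[4] = 1 + 1/5·h[0] + 1/5·h[1] + 1/5·h[2] + 1/5·h[4]
Solving the 4×4 linear system over states ≠ 3 gives exactly h = [505/114, 280/57, 605/114, 0, 280/57] (h[3] = 0 is the target).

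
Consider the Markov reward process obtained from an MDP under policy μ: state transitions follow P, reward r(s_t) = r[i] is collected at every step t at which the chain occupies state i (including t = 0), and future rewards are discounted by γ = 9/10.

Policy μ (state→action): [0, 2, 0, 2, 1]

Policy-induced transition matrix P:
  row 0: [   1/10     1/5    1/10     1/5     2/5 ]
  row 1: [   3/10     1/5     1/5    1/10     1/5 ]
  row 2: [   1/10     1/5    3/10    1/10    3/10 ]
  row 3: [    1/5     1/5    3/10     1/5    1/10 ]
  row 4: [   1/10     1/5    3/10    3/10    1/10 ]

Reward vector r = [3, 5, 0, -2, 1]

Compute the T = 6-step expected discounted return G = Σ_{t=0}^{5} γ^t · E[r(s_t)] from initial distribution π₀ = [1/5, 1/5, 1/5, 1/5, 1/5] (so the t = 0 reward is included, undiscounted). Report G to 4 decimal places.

t=0: π = [0.2000, 0.2000, 0.2000, 0.2000, 0.2000], E[r] = 1.4000, γ^t·E[r] = 1.400000, running G = 1.400000
t=1: π = [0.1600, 0.2000, 0.2400, 0.1800, 0.2200], E[r] = 1.3400, γ^t·E[r] = 1.206000, running G = 2.606000
t=2: π = [0.1580, 0.2000, 0.2480, 0.1780, 0.2160], E[r] = 1.3340, γ^t·E[r] = 1.080540, running G = 3.686540
t=3: π = [0.1578, 0.2000, 0.2484, 0.1768, 0.2170], E[r] = 1.3368, γ^t·E[r] = 0.974527, running G = 4.661067
t=4: π = [0.1577, 0.2000, 0.2484, 0.1769, 0.2170], E[r] = 1.3363, γ^t·E[r] = 0.876773, running G = 5.537840
t=5: π = [0.1577, 0.2000, 0.2485, 0.1769, 0.2170], E[r] = 1.3363, γ^t·E[r] = 0.789092, running G = 6.326932

G = 6.3269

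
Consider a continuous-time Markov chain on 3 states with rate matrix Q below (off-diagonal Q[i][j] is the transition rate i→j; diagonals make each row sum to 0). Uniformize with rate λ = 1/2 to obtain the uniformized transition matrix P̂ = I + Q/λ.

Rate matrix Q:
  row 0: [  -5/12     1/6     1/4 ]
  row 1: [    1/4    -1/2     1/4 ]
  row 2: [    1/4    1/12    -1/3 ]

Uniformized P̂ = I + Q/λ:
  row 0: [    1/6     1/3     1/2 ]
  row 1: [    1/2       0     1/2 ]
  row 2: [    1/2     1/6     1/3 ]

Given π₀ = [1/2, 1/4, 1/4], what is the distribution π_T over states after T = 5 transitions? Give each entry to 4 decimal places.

π = [0.3745, 0.1969, 0.4286]

t=0: π = [0.5000, 0.2500, 0.2500]
t=1: π = [0.3333, 0.2083, 0.4583]
t=2: π = [0.3889, 0.1875, 0.4236]
t=3: π = [0.3704, 0.2002, 0.4294]
t=4: π = [0.3765, 0.1950, 0.4284]
t=5: π = [0.3745, 0.1969, 0.4286]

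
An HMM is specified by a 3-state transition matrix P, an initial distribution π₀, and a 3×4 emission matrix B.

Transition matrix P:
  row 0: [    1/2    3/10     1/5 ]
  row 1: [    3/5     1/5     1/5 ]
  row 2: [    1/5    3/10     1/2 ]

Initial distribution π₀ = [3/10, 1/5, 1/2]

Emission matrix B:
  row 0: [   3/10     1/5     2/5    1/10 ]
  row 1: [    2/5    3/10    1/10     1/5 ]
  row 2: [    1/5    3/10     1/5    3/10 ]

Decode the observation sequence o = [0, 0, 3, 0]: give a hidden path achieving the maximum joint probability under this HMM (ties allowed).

path = [2, 2, 2, 1]

t=0: δ = [9.000e-02, 8.000e-02, 1.000e-01]  (obs o_0=0)
t=1: δ = [1.440e-02, 1.200e-02, 1.000e-02]  ψ = [1, 2, 2]  (obs o_1=0)
t=2: δ = [7.200e-04, 8.640e-04, 1.500e-03]  ψ = [0, 0, 2]  (obs o_2=3)
t=3: δ = [1.555e-04, 1.800e-04, 1.500e-04]  ψ = [1, 2, 2]  (obs o_3=0)
backtrack: best end state = 1; path = [2, 2, 2, 1]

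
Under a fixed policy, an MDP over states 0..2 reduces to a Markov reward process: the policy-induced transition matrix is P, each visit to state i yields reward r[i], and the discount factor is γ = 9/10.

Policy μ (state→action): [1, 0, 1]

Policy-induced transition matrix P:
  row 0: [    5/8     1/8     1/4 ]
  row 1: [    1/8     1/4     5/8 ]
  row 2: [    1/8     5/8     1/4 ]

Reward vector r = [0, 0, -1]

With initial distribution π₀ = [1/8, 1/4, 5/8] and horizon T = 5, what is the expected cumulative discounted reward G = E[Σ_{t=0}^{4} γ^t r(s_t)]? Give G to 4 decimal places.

t=0: π = [0.1250, 0.2500, 0.6250], E[r] = -0.6250, γ^t·E[r] = -0.625000, running G = -0.625000
t=1: π = [0.1875, 0.4688, 0.3438], E[r] = -0.3438, γ^t·E[r] = -0.309375, running G = -0.934375
t=2: π = [0.2188, 0.3555, 0.4258], E[r] = -0.4258, γ^t·E[r] = -0.344883, running G = -1.279258
t=3: π = [0.2344, 0.3823, 0.3833], E[r] = -0.3833, γ^t·E[r] = -0.279426, running G = -1.558684
t=4: π = [0.2422, 0.3644, 0.3934], E[r] = -0.3934, γ^t·E[r] = -0.258091, running G = -1.816775

G = -1.8168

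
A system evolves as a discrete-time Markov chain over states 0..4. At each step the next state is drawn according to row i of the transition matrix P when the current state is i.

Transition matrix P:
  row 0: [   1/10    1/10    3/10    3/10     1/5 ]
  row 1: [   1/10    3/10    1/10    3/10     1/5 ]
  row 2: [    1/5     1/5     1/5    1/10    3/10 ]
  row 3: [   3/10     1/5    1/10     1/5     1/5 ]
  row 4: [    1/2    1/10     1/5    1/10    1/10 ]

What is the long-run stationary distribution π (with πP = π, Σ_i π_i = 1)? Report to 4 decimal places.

Balance equations π_j = Σ_i π_i·P[i][j]:
  π_0 = 1/10·π_0 + 1/10·π_1 + 1/5·π_2 + 3/10·π_3 + 1/2·π_4
  π_1 = 1/10·π_0 + 3/10·π_1 + 1/5·π_2 + 1/5·π_3 + 1/10·π_4
  π_2 = 3/10·π_0 + 1/10·π_1 + 1/5·π_2 + 1/10·π_3 + 1/5·π_4
  π_3 = 3/10·π_0 + 3/10·π_1 + 1/10·π_2 + 1/5·π_3 + 1/10·π_4
  normalize: π_0 + π_1 + π_2 + π_3 + π_4 = 1
Solving the linear system gives exactly π = [2517/10546, 1831/10546, 982/5273, 1069/5273, 1048/5273].

π = [0.2387, 0.1736, 0.1862, 0.2027, 0.1987]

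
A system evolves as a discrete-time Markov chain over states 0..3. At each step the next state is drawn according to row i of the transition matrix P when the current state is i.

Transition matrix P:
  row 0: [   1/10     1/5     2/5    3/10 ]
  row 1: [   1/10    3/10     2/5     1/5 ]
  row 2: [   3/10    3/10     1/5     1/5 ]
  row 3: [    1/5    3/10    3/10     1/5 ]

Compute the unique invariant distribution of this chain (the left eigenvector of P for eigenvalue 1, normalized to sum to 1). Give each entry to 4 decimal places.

Balance equations π_j = Σ_i π_i·P[i][j]:
  π_0 = 1/10·π_0 + 1/10·π_1 + 3/10·π_2 + 1/5·π_3
  π_1 = 1/5·π_0 + 3/10·π_1 + 3/10·π_2 + 3/10·π_3
  π_2 = 2/5·π_0 + 2/5·π_1 + 1/5·π_2 + 3/10·π_3
  normalize: π_0 + π_1 + π_2 + π_3 = 1
Solving the linear system gives exactly π = [22/119, 67/238, 75/238, 26/119].

π = [0.1849, 0.2815, 0.3151, 0.2185]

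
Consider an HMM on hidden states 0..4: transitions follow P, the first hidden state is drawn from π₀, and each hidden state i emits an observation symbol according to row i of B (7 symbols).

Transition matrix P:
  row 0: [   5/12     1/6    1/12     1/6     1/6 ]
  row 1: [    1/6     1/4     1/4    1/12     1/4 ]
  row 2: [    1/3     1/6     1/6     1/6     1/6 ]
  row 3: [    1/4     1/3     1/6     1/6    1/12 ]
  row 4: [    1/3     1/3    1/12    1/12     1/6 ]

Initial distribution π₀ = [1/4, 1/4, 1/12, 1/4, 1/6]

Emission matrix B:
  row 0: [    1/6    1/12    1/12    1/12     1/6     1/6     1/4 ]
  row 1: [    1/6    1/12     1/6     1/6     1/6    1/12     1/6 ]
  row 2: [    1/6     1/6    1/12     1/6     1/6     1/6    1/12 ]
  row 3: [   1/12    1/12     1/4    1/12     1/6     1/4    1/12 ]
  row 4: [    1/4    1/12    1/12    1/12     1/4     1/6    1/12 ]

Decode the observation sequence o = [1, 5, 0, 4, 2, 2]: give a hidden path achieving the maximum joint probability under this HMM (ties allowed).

t=0: δ = [2.083e-02, 2.083e-02, 1.389e-02, 2.083e-02, 1.389e-02]  (obs o_0=1)
t=1: δ = [1.447e-03, 5.787e-04, 8.681e-04, 8.681e-04, 8.681e-04]  ψ = [0, 3, 1, 0, 1]  (obs o_1=5)
t=2: δ = [1.005e-04, 4.823e-05, 2.411e-05, 2.009e-05, 6.028e-05]  ψ = [0, 3, 1, 0, 0]  (obs o_2=0)
t=3: δ = [6.977e-06, 3.349e-06, 2.009e-06, 2.791e-06, 4.186e-06]  ψ = [0, 4, 1, 0, 0]  (obs o_3=4)
t=4: δ = [2.423e-07, 2.326e-07, 6.977e-08, 2.907e-07, 9.690e-08]  ψ = [0, 4, 1, 0, 0]  (obs o_4=2)
t=5: δ = [8.412e-09, 1.615e-08, 4.845e-09, 1.211e-08, 4.845e-09]  ψ = [0, 3, 1, 3, 1]  (obs o_5=2)
backtrack: best end state = 1; path = [0, 0, 0, 0, 3, 1]

path = [0, 0, 0, 0, 3, 1]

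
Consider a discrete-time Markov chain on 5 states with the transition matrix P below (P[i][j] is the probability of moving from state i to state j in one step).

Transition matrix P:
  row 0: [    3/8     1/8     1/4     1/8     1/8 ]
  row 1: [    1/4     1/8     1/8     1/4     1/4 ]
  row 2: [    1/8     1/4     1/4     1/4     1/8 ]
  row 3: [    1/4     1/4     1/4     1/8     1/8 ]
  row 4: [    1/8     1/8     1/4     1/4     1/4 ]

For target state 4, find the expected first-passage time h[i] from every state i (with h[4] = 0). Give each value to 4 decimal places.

First-step conditioning: h[4] = 0; for i ≠ 4, h[i] = 1 + Σ_k P[i][k]·h[k].
  h[0] = 1 + 3/8·h[0] + 1/8·h[1] + 1/4·h[2] + 1/8·h[3]
  h[1] = 1 + 1/4·h[0] + 1/8·h[1] + 1/8·h[2] + 1/4·h[3]
  h[2] = 1 + 1/8·h[0] + 1/4·h[1] + 1/4·h[2] + 1/4·h[3]
  h[3] = 1 + 1/4·h[0] + 1/4·h[1] + 1/4·h[2] + 1/8·h[3]
Solving the 4×4 linear system over states ≠ 4 gives exactly h = [456/67, 3592/603, 448/67, 4040/603, 0] (h[4] = 0 is the target).

h = [6.8060, 5.9569, 6.6866, 6.6998, 0.0000]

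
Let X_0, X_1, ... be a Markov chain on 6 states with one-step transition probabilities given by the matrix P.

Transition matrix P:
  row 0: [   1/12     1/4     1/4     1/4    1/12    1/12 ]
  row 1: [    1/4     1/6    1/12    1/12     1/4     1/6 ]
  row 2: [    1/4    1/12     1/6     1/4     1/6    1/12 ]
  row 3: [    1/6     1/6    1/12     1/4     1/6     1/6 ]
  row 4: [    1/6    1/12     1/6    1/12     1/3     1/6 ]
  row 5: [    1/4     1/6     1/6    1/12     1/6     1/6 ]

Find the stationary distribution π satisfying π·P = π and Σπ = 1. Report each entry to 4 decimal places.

Balance equations π_j = Σ_i π_i·P[i][j]:
  π_0 = 1/12·π_0 + 1/4·π_1 + 1/4·π_2 + 1/6·π_3 + 1/6·π_4 + 1/4·π_5
  π_1 = 1/4·π_0 + 1/6·π_1 + 1/12·π_2 + 1/6·π_3 + 1/12·π_4 + 1/6·π_5
  π_2 = 1/4·π_0 + 1/12·π_1 + 1/6·π_2 + 1/12·π_3 + 1/6·π_4 + 1/6·π_5
  π_3 = 1/4·π_0 + 1/12·π_1 + 1/4·π_2 + 1/4·π_3 + 1/12·π_4 + 1/12·π_5
  π_4 = 1/12·π_0 + 1/4·π_1 + 1/6·π_2 + 1/6·π_3 + 1/3·π_4 + 1/6·π_5
  normalize: π_0 + π_1 + π_2 + π_3 + π_4 + π_5 = 1
Solving the linear system gives exactly π = [38963/207032, 31679/207032, 32201/207032, 4367/25879, 20339/103516, 28575/207032].

π = [0.1882, 0.1530, 0.1555, 0.1687, 0.1965, 0.1380]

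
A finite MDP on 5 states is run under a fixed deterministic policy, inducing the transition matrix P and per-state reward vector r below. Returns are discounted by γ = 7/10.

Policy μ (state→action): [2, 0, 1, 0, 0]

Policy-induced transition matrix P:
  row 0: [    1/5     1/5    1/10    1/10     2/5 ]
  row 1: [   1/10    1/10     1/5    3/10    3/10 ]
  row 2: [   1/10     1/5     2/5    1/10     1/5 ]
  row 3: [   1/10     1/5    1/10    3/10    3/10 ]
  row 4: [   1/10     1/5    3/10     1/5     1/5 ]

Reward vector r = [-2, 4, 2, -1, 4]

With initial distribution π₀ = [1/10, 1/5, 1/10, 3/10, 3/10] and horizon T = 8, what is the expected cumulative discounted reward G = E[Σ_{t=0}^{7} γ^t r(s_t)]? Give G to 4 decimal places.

t=0: π = [0.1000, 0.2000, 0.1000, 0.3000, 0.3000], E[r] = 1.7000, γ^t·E[r] = 1.700000, running G = 1.700000
t=1: π = [0.1100, 0.1800, 0.2100, 0.2300, 0.2700], E[r] = 1.7700, γ^t·E[r] = 1.239000, running G = 2.939000
t=2: π = [0.1110, 0.1820, 0.2350, 0.2090, 0.2630], E[r] = 1.8190, γ^t·E[r] = 0.891310, running G = 3.830310
t=3: π = [0.1111, 0.1818, 0.2413, 0.2045, 0.2613], E[r] = 1.8283, γ^t·E[r] = 0.627107, running G = 4.457417
t=4: π = [0.1111, 0.1818, 0.2428, 0.2034, 0.2609], E[r] = 1.8307, γ^t·E[r] = 0.439558, running G = 4.896975
t=5: π = [0.1111, 0.1818, 0.2432, 0.2031, 0.2607], E[r] = 1.8313, γ^t·E[r] = 0.307786, running G = 5.204761
t=6: π = [0.1111, 0.1818, 0.2433, 0.2031, 0.2607], E[r] = 1.8314, γ^t·E[r] = 0.215467, running G = 5.420228
t=7: π = [0.1111, 0.1818, 0.2433, 0.2030, 0.2607], E[r] = 1.8315, γ^t·E[r] = 0.150829, running G = 5.571057

G = 5.5711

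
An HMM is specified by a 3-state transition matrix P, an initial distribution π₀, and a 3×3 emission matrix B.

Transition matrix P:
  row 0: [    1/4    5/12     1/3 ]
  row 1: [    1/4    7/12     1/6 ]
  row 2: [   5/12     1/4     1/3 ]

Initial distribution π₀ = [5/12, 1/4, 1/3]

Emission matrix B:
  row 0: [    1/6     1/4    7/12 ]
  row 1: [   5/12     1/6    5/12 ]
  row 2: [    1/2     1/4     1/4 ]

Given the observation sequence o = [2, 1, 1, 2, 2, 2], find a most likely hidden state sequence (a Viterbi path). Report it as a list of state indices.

path = [0, 1, 1, 1, 1, 1]

t=0: δ = [2.431e-01, 1.042e-01, 8.333e-02]  (obs o_0=2)
t=1: δ = [1.519e-02, 1.688e-02, 2.025e-02]  ψ = [0, 0, 0]  (obs o_1=1)
t=2: δ = [2.110e-03, 1.641e-03, 1.688e-03]  ψ = [2, 1, 2]  (obs o_2=1)
t=3: δ = [4.103e-04, 3.989e-04, 1.758e-04]  ψ = [2, 1, 0]  (obs o_3=2)
t=4: δ = [5.983e-05, 9.694e-05, 3.419e-05]  ψ = [0, 1, 0]  (obs o_4=2)
t=5: δ = [1.414e-05, 2.356e-05, 4.986e-06]  ψ = [1, 1, 0]  (obs o_5=2)
backtrack: best end state = 1; path = [0, 1, 1, 1, 1, 1]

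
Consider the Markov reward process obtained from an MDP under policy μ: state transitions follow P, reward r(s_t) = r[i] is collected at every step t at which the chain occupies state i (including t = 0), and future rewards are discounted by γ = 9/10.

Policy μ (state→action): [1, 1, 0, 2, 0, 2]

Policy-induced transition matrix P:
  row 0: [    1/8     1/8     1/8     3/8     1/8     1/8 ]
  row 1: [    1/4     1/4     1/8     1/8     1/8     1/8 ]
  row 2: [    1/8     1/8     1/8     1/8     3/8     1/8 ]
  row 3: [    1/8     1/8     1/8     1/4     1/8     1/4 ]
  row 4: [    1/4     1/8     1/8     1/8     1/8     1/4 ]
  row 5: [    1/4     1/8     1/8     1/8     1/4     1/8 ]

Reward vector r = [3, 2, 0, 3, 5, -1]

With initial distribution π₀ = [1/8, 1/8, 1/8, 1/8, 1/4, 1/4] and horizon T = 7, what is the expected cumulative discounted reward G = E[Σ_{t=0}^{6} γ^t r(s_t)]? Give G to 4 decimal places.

t=0: π = [0.1250, 0.1250, 0.1250, 0.1250, 0.2500, 0.2500], E[r] = 2.0000, γ^t·E[r] = 2.000000, running G = 2.000000
t=1: π = [0.2031, 0.1406, 0.1250, 0.1719, 0.1875, 0.1719], E[r] = 2.1719, γ^t·E[r] = 1.954688, running G = 3.954688
t=2: π = [0.1875, 0.1426, 0.1250, 0.1973, 0.1777, 0.1699], E[r] = 2.1582, γ^t·E[r] = 1.748145, running G = 5.702832
t=3: π = [0.1863, 0.1428, 0.1250, 0.1965, 0.1775, 0.1719], E[r] = 2.1497, γ^t·E[r] = 1.567101, running G = 7.269933
t=4: π = [0.1865, 0.1429, 0.1250, 0.1961, 0.1777, 0.1718], E[r] = 2.1506, γ^t·E[r] = 1.411011, running G = 8.680944
t=5: π = [0.1865, 0.1429, 0.1250, 0.1961, 0.1777, 0.1717], E[r] = 2.1506, γ^t·E[r] = 1.269935, running G = 9.950879
t=6: π = [0.1865, 0.1429, 0.1250, 0.1962, 0.1777, 0.1717], E[r] = 2.1506, γ^t·E[r] = 1.142940, running G = 11.093819

G = 11.0938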